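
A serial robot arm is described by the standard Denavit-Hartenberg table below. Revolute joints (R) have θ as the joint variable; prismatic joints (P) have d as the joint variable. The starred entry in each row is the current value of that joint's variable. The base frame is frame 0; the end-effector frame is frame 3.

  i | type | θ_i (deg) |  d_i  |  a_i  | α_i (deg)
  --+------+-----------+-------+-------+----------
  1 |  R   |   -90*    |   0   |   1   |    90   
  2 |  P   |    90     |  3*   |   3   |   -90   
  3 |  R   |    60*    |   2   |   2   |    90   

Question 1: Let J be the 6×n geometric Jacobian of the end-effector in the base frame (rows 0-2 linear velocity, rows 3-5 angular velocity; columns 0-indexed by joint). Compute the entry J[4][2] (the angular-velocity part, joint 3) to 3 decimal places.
axis z_2 = (-0.0000,1.0000,0.0000); lever o_n−o_2 = (1.7321,2.0000,1.0000)
cross product → J_v[:, 2] = (1.0000,0.0000,-1.7321)
J_ω[:, 2] = z_2
entry J[4][2] = 1.0000

1.000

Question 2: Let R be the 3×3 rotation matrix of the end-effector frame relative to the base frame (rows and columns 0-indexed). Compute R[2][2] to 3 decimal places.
End-effector z-axis (col 2 of R) = (-0.5000,-0.0000,0.8660)
R[2][2] = 0.8660

0.866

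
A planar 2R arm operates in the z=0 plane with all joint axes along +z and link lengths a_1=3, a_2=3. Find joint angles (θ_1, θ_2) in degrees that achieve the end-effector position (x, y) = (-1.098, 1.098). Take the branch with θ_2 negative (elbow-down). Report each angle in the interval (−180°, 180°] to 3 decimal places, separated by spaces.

-149.999 -150.002

cos θ_2 = (2.4112−3²−3²)/(2·3·3) = -0.8660; θ_2 = -150.0021° (elbow-down)
β = atan2(1.0980,-1.0980) = 135.0000°; ψ = atan2(-1.4999,0.4019) = -75.0011°
θ_1 = β − ψ = 210.0011°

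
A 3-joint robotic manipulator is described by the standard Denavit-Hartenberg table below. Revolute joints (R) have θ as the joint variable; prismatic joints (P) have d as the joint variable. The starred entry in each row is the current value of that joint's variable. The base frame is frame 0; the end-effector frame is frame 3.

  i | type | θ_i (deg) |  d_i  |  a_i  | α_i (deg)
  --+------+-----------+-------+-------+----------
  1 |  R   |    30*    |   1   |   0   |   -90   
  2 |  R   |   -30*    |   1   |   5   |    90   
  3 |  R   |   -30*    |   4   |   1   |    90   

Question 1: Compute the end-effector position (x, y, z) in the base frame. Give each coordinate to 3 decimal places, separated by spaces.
2.417 1.973 7.397

after link 1: o_1 = (0.0000, 0.0000, 1.0000)
after link 2: o_2 = (3.2500, 3.0311, 3.5000)
after link 3: o_3 = (2.4175, 1.9731, 7.3971)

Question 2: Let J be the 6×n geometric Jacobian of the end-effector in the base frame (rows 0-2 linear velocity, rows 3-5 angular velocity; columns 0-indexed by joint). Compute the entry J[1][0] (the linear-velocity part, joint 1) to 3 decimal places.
axis z_0 = ẑ; lever o_n−o_0 = (2.4175,1.9731,7.3971)
cross product → J_v[:, 0] = (-1.9731,2.4175,0.0000)
J_ω[:, 0] = z_0
entry J[1][0] = 2.4175

2.417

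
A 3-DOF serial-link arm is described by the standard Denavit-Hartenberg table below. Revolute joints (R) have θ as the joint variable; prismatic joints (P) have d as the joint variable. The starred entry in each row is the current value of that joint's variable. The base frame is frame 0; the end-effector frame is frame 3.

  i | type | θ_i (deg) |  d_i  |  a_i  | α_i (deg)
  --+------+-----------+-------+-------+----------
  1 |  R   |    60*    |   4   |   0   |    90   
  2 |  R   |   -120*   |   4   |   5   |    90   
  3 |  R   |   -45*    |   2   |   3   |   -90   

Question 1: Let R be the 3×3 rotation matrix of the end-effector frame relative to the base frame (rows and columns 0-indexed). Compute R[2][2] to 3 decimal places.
End-effector z-axis (col 2 of R) = (0.4356,-0.6597,-0.6124)
R[2][2] = -0.6124

-0.612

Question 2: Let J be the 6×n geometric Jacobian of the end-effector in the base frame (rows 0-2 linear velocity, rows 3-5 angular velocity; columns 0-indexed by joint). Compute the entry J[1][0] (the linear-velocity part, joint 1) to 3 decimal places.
axis z_0 = ẑ; lever o_n−o_0 = (-1.0194,-5.5230,-1.1672)
cross product → J_v[:, 0] = (5.5230,-1.0194,0.0000)
J_ω[:, 0] = z_0
entry J[1][0] = -1.0194

-1.019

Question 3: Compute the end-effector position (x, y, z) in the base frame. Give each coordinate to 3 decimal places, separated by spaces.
after link 1: o_1 = (0.0000, 0.0000, 4.0000)
after link 2: o_2 = (2.2141, -4.1651, -0.3301)
after link 3: o_3 = (-1.0194, -5.5230, -1.1672)

-1.019 -5.523 -1.167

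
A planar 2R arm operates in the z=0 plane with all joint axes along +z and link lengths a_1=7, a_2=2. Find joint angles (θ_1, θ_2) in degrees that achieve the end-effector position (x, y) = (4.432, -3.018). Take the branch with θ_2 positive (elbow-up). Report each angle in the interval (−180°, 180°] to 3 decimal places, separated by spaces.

-45.001 150.001

cos θ_2 = (28.7509−7²−2²)/(2·7·2) = -0.8660; θ_2 = 150.0014° (elbow-up)
β = atan2(-3.0180,4.4320) = -34.2532°; ψ = atan2(1.0000,5.2679) = 10.7480°
θ_1 = β − ψ = -45.0012°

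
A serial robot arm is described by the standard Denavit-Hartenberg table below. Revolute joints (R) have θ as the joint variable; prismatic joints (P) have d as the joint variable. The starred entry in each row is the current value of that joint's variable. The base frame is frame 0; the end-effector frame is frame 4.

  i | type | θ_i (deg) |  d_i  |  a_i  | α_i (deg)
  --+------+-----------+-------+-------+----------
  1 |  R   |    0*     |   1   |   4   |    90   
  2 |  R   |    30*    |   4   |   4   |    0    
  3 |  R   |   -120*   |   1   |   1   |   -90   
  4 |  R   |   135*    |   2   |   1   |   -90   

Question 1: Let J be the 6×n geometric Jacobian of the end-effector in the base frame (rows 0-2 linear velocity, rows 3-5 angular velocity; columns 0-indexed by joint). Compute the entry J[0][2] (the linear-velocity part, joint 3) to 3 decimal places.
0.293

axis z_2 = (0.0000,-1.0000,0.0000); lever o_n−o_2 = (2.0000,-0.2929,-0.2929)
cross product → J_v[:, 2] = (0.2929,0.0000,2.0000)
J_ω[:, 2] = z_2
entry J[0][2] = 0.2929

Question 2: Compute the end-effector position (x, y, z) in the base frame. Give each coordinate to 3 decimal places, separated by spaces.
after link 1: o_1 = (4.0000, 0.0000, 1.0000)
after link 2: o_2 = (7.4641, -4.0000, 3.0000)
after link 3: o_3 = (7.4641, -5.0000, 2.0000)
after link 4: o_4 = (9.4641, -4.2929, 2.7071)

9.464 -4.293 2.707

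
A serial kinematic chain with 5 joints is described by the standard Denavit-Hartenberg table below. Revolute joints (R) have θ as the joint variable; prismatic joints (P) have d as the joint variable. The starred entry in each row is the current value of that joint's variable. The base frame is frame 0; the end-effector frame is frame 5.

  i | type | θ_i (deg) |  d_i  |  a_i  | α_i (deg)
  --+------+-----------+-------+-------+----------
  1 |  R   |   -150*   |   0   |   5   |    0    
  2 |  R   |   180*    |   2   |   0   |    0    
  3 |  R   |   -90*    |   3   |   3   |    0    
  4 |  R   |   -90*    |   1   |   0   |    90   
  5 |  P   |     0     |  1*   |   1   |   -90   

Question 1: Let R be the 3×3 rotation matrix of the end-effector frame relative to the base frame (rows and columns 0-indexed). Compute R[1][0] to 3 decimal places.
End-effector x-axis (col 0 of R) = (-0.8660,-0.5000,0.0000)
R[1][0] = -0.5000

-0.500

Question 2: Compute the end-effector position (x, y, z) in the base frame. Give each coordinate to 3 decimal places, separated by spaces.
-4.196 -4.732 6.000

after link 1: o_1 = (-4.3301, -2.5000, 0.0000)
after link 2: o_2 = (-4.3301, -2.5000, 2.0000)
after link 3: o_3 = (-2.8301, -5.0981, 5.0000)
after link 4: o_4 = (-2.8301, -5.0981, 6.0000)
after link 5: o_5 = (-4.1962, -4.7321, 6.0000)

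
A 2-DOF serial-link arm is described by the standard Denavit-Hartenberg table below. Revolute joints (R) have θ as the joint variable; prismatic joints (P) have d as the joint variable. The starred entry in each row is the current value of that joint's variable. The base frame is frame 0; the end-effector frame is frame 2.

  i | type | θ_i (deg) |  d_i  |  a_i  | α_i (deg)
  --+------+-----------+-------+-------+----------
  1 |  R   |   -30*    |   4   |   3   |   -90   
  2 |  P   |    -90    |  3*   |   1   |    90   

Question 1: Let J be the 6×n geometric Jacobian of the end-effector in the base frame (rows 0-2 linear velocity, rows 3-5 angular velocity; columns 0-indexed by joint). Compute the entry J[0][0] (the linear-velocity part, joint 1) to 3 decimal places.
-1.098

axis z_0 = ẑ; lever o_n−o_0 = (4.0981,1.0981,5.0000)
cross product → J_v[:, 0] = (-1.0981,4.0981,0.0000)
J_ω[:, 0] = z_0
entry J[0][0] = -1.0981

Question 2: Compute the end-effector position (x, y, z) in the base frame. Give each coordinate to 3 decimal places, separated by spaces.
after link 1: o_1 = (2.5981, -1.5000, 4.0000)
after link 2: o_2 = (4.0981, 1.0981, 5.0000)

4.098 1.098 5.000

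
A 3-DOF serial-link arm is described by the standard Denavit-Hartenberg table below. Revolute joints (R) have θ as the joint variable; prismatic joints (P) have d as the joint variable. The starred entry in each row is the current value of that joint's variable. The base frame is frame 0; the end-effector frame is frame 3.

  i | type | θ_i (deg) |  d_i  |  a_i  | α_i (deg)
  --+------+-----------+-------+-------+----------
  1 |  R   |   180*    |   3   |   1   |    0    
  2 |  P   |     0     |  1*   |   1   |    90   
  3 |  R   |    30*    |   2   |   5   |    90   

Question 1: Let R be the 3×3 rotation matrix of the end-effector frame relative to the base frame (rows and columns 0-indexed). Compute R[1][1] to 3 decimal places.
End-effector y-axis (col 1 of R) = (0.0000,1.0000,0.0000)
R[1][1] = 1.0000

1.000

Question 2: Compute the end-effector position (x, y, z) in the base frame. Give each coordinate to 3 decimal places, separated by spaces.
-6.330 2.000 6.500

after link 1: o_1 = (-1.0000, 0.0000, 3.0000)
after link 2: o_2 = (-2.0000, 0.0000, 4.0000)
after link 3: o_3 = (-6.3301, 2.0000, 6.5000)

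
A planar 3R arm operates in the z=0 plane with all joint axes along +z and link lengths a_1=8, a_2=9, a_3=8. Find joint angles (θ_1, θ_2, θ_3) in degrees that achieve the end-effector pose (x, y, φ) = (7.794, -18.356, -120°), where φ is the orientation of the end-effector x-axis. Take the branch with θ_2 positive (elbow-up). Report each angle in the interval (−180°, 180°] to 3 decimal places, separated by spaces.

wrist centre = target − a_3·(cos φ, sin φ) = (11.7940, -11.4278)
cos θ_2 = (269.6930−8²−9²)/(2·8·9) = 0.8659; θ_2 = 30.0117° (elbow-up)
β = atan2(-11.4278,11.7940) = -44.0965°; ψ = atan2(4.5016,15.7933) = 15.9092°
θ_1 = β − ψ = -60.0057°
θ_3 = φ − θ_1 − θ_2 = -90.0059° (wrapped to (-180°,180°])

-60.006 30.012 -90.006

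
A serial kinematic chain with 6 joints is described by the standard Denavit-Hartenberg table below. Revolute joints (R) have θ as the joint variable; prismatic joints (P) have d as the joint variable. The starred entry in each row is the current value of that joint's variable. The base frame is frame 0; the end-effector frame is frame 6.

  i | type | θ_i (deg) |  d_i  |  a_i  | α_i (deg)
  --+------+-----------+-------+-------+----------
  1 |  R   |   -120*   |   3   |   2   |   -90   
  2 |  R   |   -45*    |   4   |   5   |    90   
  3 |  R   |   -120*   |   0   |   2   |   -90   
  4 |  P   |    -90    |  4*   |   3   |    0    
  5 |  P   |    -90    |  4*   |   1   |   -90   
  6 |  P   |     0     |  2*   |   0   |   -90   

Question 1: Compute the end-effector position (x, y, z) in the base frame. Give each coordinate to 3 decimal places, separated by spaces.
after link 1: o_1 = (-1.0000, -1.7321, 3.0000)
after link 2: o_2 = (0.6963, -6.7939, 6.5355)
after link 3: o_3 = (-0.4501, -5.3155, 5.8284)
after link 4: o_4 = (-2.3462, -4.5997, 10.3992)
after link 5: o_5 = (-4.7298, -6.4602, 13.2023)
after link 6: o_6 = (-4.0227, -5.2355, 14.6165)

-4.023 -5.235 14.616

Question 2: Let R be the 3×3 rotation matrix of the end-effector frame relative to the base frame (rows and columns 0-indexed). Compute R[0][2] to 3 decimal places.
0.739

End-effector z-axis (col 2 of R) = (0.7392,0.2803,-0.6124)
R[0][2] = 0.7392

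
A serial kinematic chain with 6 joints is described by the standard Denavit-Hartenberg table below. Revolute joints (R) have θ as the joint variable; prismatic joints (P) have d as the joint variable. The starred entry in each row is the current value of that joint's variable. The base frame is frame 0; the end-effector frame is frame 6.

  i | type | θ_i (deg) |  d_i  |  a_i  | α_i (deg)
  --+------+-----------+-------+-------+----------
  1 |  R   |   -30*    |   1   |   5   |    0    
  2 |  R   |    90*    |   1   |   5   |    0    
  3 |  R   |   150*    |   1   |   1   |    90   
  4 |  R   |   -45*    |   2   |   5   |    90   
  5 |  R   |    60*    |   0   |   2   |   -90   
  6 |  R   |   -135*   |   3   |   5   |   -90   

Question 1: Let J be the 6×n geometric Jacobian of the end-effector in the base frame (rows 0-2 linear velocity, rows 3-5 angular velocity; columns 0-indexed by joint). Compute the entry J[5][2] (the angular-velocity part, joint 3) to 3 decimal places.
axis z_2 = (0.0000,0.0000,1.0000); lever o_n−o_2 = (-0.7868,2.0517,-2.6555)
cross product → J_v[:, 2] = (-2.0517,-0.7868,0.0000)
J_ω[:, 2] = z_2
entry J[5][2] = 1.0000

1.000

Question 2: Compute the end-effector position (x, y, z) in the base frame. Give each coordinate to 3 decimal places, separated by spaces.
after link 1: o_1 = (4.3301, -2.5000, 1.0000)
after link 2: o_2 = (6.8301, 1.8301, 2.0000)
after link 3: o_3 = (5.9641, 1.3301, 3.0000)
after link 4: o_4 = (1.9022, 1.2944, -0.5355)
after link 5: o_5 = (0.4238, 2.4409, -1.2426)
after link 6: o_6 = (6.0434, 3.8818, -0.6555)

6.043 3.882 -0.656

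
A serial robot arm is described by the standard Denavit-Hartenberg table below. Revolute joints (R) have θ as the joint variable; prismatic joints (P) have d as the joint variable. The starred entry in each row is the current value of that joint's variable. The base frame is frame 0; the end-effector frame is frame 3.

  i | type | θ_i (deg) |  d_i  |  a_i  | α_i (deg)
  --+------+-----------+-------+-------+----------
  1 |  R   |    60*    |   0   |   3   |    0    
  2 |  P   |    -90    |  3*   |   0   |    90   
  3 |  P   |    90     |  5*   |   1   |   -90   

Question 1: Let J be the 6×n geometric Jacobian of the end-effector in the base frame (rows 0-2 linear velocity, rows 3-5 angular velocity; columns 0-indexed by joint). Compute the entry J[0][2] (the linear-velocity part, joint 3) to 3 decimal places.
prismatic axis z_2 = (-0.5000,-0.8660,0.0000)
J_v[:, 2] = z_2; J_ω[:, 2] = (0,0,0)
entry J[0][2] = -0.5000

-0.500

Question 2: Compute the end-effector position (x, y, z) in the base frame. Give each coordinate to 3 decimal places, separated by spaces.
after link 1: o_1 = (1.5000, 2.5981, 0.0000)
after link 2: o_2 = (1.5000, 2.5981, 3.0000)
after link 3: o_3 = (-1.0000, -1.7321, 4.0000)

-1.000 -1.732 4.000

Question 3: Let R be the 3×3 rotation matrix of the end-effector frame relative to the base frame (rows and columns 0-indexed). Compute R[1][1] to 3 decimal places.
End-effector y-axis (col 1 of R) = (0.5000,0.8660,-0.0000)
R[1][1] = 0.8660

0.866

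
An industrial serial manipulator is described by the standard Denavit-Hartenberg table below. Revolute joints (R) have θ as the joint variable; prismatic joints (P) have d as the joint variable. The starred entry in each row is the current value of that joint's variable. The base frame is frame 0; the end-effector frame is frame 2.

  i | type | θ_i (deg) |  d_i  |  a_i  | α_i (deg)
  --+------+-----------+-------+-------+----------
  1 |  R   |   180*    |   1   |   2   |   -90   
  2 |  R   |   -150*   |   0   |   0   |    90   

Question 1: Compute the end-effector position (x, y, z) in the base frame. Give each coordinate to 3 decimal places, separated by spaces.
-2.000 0.000 1.000

after link 1: o_1 = (-2.0000, 0.0000, 1.0000)
after link 2: o_2 = (-2.0000, 0.0000, 1.0000)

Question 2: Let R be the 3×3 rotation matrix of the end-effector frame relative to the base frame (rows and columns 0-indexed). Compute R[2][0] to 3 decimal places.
End-effector x-axis (col 0 of R) = (0.8660,-0.0000,0.5000)
R[2][0] = 0.5000

0.500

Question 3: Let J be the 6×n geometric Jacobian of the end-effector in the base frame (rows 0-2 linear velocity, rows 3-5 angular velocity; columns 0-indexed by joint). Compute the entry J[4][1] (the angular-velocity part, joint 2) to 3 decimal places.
axis z_1 = (-0.0000,-1.0000,0.0000); lever o_n−o_1 = (0.0000,0.0000,0.0000)
cross product → J_v[:, 1] = (-0.0000,0.0000,0.0000)
J_ω[:, 1] = z_1
entry J[4][1] = -1.0000

-1.000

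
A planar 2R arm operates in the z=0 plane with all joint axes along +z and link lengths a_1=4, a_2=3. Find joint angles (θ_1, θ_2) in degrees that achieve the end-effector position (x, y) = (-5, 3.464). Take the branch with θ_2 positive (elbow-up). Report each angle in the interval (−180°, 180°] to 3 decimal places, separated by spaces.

120.000 60.002

cos θ_2 = (36.9993−4²−3²)/(2·4·3) = 0.5000; θ_2 = 60.0019° (elbow-up)
β = atan2(3.4640,-5.0000) = 145.2858°; ψ = atan2(2.5981,5.4999) = 25.2858°
θ_1 = β − ψ = 120.0000°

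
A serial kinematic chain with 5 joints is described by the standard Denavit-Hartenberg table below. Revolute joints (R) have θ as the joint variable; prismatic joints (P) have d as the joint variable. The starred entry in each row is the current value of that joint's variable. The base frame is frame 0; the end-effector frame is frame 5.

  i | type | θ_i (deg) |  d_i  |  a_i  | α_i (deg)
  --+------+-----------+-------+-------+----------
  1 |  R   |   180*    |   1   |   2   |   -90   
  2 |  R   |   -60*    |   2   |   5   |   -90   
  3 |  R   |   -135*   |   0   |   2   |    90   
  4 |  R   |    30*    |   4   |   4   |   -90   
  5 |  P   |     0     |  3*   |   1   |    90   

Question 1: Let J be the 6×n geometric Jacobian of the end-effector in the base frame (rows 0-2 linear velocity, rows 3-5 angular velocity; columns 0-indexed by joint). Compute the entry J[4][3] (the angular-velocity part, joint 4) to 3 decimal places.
0.707

axis z_3 = (0.3536,0.7071,-0.6124); lever o_n−o_3 = (-2.0002,0.8272,-6.7316)
cross product → J_v[:, 3] = (-4.2534,3.6049,1.7069)
J_ω[:, 3] = z_3
entry J[4][3] = 0.7071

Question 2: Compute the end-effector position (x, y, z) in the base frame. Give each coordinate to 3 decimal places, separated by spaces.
after link 1: o_1 = (-2.0000, 0.0000, 1.0000)
after link 2: o_2 = (-4.5000, -2.0000, 5.3301)
after link 3: o_3 = (-3.7929, -3.4142, 4.1054)
after link 4: o_4 = (-2.8860, -3.0353, -1.4654)
after link 5: o_5 = (-5.7931, -2.5870, -2.6262)

-5.793 -2.587 -2.626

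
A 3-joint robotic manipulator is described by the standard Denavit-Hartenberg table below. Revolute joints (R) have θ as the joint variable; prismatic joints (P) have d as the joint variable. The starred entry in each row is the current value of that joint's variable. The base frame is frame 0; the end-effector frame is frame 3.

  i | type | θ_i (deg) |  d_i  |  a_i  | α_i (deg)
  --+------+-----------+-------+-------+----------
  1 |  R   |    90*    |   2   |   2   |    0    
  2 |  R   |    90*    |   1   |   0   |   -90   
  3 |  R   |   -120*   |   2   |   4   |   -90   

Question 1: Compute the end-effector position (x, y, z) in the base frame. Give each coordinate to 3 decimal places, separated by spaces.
2.000 -0.000 6.464

after link 1: o_1 = (0.0000, 2.0000, 2.0000)
after link 2: o_2 = (0.0000, 2.0000, 3.0000)
after link 3: o_3 = (2.0000, -0.0000, 6.4641)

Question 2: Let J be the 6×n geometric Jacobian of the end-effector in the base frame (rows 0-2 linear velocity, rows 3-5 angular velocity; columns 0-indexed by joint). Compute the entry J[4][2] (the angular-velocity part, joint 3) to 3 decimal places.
axis z_2 = (-0.0000,-1.0000,0.0000); lever o_n−o_2 = (2.0000,-2.0000,3.4641)
cross product → J_v[:, 2] = (-3.4641,0.0000,2.0000)
J_ω[:, 2] = z_2
entry J[4][2] = -1.0000

-1.000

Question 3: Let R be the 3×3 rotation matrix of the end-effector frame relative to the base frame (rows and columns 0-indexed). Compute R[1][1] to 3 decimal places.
End-effector y-axis (col 1 of R) = (0.0000,1.0000,-0.0000)
R[1][1] = 1.0000

1.000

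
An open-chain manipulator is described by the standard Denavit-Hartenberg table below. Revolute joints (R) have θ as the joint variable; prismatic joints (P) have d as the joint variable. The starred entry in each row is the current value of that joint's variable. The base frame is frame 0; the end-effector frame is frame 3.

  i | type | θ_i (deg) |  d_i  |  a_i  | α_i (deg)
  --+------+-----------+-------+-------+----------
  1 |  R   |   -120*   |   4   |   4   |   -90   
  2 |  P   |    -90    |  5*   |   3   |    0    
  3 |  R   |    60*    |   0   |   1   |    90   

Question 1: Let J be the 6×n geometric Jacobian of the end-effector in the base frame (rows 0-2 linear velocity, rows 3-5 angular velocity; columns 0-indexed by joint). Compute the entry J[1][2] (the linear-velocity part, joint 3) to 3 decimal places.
axis z_2 = (0.8660,-0.5000,0.0000); lever o_n−o_2 = (-0.4330,-0.7500,0.5000)
cross product → J_v[:, 2] = (-0.2500,-0.4330,-0.8660)
J_ω[:, 2] = z_2
entry J[1][2] = -0.4330

-0.433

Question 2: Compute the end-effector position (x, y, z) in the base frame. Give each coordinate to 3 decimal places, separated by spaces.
after link 1: o_1 = (-2.0000, -3.4641, 4.0000)
after link 2: o_2 = (2.3301, -5.9641, 7.0000)
after link 3: o_3 = (1.8971, -6.7141, 7.5000)

1.897 -6.714 7.500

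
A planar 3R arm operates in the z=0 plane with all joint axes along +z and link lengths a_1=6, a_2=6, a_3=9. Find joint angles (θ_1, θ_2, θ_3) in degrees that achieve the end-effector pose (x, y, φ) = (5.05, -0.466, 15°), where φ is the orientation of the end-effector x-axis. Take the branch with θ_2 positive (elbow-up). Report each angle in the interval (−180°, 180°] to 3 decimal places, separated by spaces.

wrist centre = target − a_3·(cos φ, sin φ) = (-3.6433, -2.7954)
cos θ_2 = (21.0880−6²−6²)/(2·6·6) = -0.7071; θ_2 = 135.0004° (elbow-up)
β = atan2(-2.7954,-3.6433) = -142.5025°; ψ = atan2(4.2426,1.7573) = 67.5002°
θ_1 = β − ψ = -210.0027°
θ_3 = φ − θ_1 − θ_2 = 90.0023° (wrapped to (-180°,180°])

149.997 135.000 90.002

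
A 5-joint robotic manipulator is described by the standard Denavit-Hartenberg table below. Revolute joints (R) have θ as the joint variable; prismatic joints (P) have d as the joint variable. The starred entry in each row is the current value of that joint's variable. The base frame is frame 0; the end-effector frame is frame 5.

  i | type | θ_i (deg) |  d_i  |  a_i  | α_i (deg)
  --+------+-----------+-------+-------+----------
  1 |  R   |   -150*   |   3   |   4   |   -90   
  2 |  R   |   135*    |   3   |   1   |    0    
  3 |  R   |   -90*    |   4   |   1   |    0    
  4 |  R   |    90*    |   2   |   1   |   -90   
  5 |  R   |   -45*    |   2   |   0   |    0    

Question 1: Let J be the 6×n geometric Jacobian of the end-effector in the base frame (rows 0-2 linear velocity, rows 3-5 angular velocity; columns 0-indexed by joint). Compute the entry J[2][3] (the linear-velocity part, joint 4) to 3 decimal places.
2.121

axis z_3 = (0.5000,-0.8660,0.0000); lever o_n−o_3 = (2.8371,-0.6714,0.7071)
cross product → J_v[:, 3] = (-0.6124,-0.3536,2.1213)
J_ω[:, 3] = z_3
entry J[2][3] = 2.1213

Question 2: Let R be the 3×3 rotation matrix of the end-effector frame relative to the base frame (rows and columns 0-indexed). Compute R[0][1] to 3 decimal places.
0.079

End-effector y-axis (col 1 of R) = (0.0795,0.8624,-0.5000)
R[0][1] = 0.0795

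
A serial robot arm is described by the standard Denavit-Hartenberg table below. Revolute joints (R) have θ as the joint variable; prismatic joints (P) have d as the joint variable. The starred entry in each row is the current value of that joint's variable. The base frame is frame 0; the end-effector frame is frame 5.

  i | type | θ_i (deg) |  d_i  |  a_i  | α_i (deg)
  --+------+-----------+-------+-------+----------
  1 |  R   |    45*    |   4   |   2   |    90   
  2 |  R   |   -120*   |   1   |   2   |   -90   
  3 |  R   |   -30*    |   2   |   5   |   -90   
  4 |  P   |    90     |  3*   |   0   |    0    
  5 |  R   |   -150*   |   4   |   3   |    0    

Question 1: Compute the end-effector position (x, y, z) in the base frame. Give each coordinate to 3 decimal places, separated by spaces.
after link 1: o_1 = (1.4142, 1.4142, 4.0000)
after link 2: o_2 = (1.4142, 0.0000, 2.2679)
after link 3: o_3 = (2.8758, -2.0740, -2.4821)
after link 4: o_4 = (0.5083, -0.7672, -3.7811)
after link 5: o_5 = (-0.9862, 1.5766, -7.9372)

-0.986 1.577 -7.937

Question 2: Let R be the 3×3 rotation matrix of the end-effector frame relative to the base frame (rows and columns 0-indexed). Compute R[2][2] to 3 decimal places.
End-effector z-axis (col 2 of R) = (-0.7891,0.4356,-0.4330)
R[2][2] = -0.4330

-0.433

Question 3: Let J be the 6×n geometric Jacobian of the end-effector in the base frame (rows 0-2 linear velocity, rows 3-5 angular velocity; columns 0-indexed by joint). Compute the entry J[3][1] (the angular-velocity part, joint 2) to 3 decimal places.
axis z_1 = (0.7071,-0.7071,0.0000); lever o_n−o_1 = (-2.4004,0.1624,-11.9372)
cross product → J_v[:, 1] = (8.4409,8.4409,-1.5825)
J_ω[:, 1] = z_1
entry J[3][1] = 0.7071

0.707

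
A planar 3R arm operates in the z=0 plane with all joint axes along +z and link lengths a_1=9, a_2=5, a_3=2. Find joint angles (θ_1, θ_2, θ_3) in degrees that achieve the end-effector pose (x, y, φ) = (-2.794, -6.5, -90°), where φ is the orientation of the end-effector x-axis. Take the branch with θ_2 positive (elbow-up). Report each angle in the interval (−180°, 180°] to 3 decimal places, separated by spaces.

-149.997 150.002 -90.005

wrist centre = target − a_3·(cos φ, sin φ) = (-2.7940, -4.5000)
cos θ_2 = (28.0564−9²−5²)/(2·9·5) = -0.8660; θ_2 = 150.0016° (elbow-up)
β = atan2(-4.5000,-2.7940) = -121.8357°; ψ = atan2(2.4999,4.6698) = 28.1614°
θ_1 = β − ψ = -149.9971°
θ_3 = φ − θ_1 − θ_2 = -90.0045° (wrapped to (-180°,180°])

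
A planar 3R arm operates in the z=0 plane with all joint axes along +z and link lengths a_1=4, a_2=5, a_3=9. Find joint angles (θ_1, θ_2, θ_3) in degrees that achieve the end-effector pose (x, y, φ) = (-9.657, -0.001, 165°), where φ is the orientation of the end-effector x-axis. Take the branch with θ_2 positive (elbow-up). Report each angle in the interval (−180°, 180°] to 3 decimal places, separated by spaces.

150.012 149.999 -135.011

wrist centre = target − a_3·(cos φ, sin φ) = (-0.9637, -2.3304)
cos θ_2 = (6.3593−4²−5²)/(2·4·5) = -0.8660; θ_2 = 149.9991° (elbow-up)
β = atan2(-2.3304,-0.9637) = -112.4663°; ψ = atan2(2.5001,-0.3301) = 97.5214°
θ_1 = β − ψ = -209.9877°
θ_3 = φ − θ_1 − θ_2 = -135.0114° (wrapped to (-180°,180°])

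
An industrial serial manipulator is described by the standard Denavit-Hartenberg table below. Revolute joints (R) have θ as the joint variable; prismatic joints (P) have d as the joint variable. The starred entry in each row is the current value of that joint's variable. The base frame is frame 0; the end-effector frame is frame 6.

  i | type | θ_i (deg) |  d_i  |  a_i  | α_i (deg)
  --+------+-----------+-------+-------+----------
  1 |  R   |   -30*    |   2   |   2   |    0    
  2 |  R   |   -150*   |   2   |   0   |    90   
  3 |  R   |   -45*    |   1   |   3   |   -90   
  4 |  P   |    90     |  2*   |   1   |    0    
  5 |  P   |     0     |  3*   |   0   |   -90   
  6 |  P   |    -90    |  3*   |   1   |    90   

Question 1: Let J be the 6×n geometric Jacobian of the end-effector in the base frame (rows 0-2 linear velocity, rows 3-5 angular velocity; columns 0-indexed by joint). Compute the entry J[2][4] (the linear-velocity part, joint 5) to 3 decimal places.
prismatic axis z_4 = (-0.7071,0.0000,0.7071)
J_v[:, 4] = z_4; J_ω[:, 4] = (0,0,0)
entry J[2][4] = 0.7071

0.707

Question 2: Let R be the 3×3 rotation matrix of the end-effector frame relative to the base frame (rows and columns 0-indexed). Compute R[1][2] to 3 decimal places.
End-effector z-axis (col 2 of R) = (0.0000,1.0000,0.0000)
R[1][2] = 1.0000

1.000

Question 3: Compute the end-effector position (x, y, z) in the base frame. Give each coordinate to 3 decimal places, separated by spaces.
-2.511 -1.000 8.243

after link 1: o_1 = (1.7321, -1.0000, 2.0000)
after link 2: o_2 = (1.7321, -1.0000, 4.0000)
after link 3: o_3 = (-0.3893, 0.0000, 1.8787)
after link 4: o_4 = (-1.8035, -1.0000, 3.2929)
after link 5: o_5 = (-3.9248, -1.0000, 5.4142)
after link 6: o_6 = (-2.5106, -1.0000, 8.2426)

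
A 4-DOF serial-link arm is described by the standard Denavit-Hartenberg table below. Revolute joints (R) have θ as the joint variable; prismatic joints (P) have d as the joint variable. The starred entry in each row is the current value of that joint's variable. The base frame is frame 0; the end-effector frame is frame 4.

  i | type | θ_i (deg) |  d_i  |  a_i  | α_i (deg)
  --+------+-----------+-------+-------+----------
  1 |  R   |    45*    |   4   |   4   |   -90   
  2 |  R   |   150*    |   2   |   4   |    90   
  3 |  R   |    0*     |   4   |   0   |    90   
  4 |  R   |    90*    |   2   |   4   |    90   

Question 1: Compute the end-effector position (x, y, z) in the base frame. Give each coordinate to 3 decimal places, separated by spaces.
3.207 3.207 -4.928

after link 1: o_1 = (2.8284, 2.8284, 4.0000)
after link 2: o_2 = (-1.0353, 1.7932, 2.0000)
after link 3: o_3 = (0.3789, 3.2074, -1.4641)
after link 4: o_4 = (3.2074, 3.2074, -4.9282)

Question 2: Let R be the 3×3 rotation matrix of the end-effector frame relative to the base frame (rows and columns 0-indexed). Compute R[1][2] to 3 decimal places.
End-effector z-axis (col 2 of R) = (-0.6124,-0.6124,-0.5000)
R[1][2] = -0.6124

-0.612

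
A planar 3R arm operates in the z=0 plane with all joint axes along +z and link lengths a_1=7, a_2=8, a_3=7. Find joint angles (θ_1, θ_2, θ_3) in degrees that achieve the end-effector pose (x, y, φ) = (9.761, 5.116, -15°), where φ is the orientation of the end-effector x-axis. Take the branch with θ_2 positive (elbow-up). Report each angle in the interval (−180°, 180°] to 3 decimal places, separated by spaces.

wrist centre = target − a_3·(cos φ, sin φ) = (2.9995, 6.9277)
cos θ_2 = (56.9906−7²−8²)/(2·7·8) = -0.5001; θ_2 = 120.0056° (elbow-up)
β = atan2(6.9277,2.9995) = 66.5887°; ψ = atan2(6.9278,2.9993) = 66.5903°
θ_1 = β − ψ = -0.0016°
θ_3 = φ − θ_1 − θ_2 = -135.0040° (wrapped to (-180°,180°])

-0.002 120.006 -135.004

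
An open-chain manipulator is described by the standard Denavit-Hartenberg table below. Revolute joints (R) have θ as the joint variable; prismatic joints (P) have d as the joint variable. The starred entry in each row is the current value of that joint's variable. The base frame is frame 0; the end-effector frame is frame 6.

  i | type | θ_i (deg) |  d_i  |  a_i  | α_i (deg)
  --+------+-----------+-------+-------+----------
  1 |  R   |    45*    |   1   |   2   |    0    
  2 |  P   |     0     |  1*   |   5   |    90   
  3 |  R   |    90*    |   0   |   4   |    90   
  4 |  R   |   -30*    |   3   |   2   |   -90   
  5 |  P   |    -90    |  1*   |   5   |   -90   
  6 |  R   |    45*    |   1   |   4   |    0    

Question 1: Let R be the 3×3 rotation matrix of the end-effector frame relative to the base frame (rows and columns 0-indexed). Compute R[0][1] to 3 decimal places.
-0.933

End-effector y-axis (col 1 of R) = (-0.9330,-0.0670,-0.3536)
R[0][1] = -0.9330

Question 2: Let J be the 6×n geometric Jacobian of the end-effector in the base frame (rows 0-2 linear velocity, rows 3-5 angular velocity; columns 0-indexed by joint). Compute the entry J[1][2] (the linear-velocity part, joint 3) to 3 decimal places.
-4.019

axis z_2 = (0.7071,-0.7071,0.0000); lever o_n−o_2 = (5.4765,9.8372,5.6839)
cross product → J_v[:, 2] = (-4.0191,-4.0191,10.8284)
J_ω[:, 2] = z_2
entry J[1][2] = -4.0191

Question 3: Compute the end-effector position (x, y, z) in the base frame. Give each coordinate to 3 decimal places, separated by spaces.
after link 1: o_1 = (1.4142, 1.4142, 1.0000)
after link 2: o_2 = (4.9497, 4.9497, 2.0000)
after link 3: o_3 = (4.9497, 4.9497, 6.0000)
after link 4: o_4 = (6.3640, 7.7782, 7.7321)
after link 5: o_5 = (10.5119, 10.7013, 8.2321)
after link 6: o_6 = (10.4263, 14.7869, 7.6839)

10.426 14.787 7.684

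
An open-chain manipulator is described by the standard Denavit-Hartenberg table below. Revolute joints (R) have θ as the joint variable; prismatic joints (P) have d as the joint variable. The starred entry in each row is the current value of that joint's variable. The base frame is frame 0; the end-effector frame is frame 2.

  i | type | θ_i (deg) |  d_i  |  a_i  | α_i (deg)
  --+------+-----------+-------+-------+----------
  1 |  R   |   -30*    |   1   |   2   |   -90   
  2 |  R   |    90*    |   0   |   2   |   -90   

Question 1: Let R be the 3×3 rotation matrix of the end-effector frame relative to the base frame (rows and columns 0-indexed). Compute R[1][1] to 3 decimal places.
-0.866

End-effector y-axis (col 1 of R) = (-0.5000,-0.8660,-0.0000)
R[1][1] = -0.8660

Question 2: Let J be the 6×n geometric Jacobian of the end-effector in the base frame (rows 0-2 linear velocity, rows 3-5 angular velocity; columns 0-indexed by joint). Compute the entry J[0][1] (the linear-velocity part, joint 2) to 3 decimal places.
-1.732

axis z_1 = (0.5000,0.8660,0.0000); lever o_n−o_1 = (0.0000,0.0000,-2.0000)
cross product → J_v[:, 1] = (-1.7321,1.0000,-0.0000)
J_ω[:, 1] = z_1
entry J[0][1] = -1.7321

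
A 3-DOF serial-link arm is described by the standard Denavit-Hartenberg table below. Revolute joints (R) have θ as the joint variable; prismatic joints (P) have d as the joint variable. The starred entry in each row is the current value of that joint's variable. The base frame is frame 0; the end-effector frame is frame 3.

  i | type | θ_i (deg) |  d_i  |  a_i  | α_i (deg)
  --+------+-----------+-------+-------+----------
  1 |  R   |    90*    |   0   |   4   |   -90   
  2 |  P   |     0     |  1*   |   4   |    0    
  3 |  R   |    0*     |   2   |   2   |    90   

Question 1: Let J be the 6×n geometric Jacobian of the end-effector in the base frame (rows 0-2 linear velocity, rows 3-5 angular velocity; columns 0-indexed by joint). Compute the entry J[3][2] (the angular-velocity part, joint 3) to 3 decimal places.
axis z_2 = (-1.0000,0.0000,0.0000); lever o_n−o_2 = (-2.0000,2.0000,0.0000)
cross product → J_v[:, 2] = (-0.0000,-0.0000,-2.0000)
J_ω[:, 2] = z_2
entry J[3][2] = -1.0000

-1.000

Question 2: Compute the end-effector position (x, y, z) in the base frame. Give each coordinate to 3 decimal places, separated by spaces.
after link 1: o_1 = (0.0000, 4.0000, 0.0000)
after link 2: o_2 = (-1.0000, 8.0000, 0.0000)
after link 3: o_3 = (-3.0000, 10.0000, 0.0000)

-3.000 10.000 0.000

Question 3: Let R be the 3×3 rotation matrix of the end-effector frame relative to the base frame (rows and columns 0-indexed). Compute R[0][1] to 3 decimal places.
End-effector y-axis (col 1 of R) = (-1.0000,0.0000,0.0000)
R[0][1] = -1.0000

-1.000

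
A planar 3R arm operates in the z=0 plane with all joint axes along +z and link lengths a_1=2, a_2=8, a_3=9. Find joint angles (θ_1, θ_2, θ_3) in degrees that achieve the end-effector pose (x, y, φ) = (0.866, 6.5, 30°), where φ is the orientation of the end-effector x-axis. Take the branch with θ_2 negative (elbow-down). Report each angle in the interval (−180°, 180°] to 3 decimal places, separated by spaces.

-90.001 -119.999 -120.000

wrist centre = target − a_3·(cos φ, sin φ) = (-6.9282, 2.0000)
cos θ_2 = (52.0004−2²−8²)/(2·2·8) = -0.5000; θ_2 = -119.9993° (elbow-down)
β = atan2(2.0000,-6.9282) = 163.8979°; ψ = atan2(-6.9283,-1.9999) = -106.1013°
θ_1 = β − ψ = 269.9993°
θ_3 = φ − θ_1 − θ_2 = -120.0000° (wrapped to (-180°,180°])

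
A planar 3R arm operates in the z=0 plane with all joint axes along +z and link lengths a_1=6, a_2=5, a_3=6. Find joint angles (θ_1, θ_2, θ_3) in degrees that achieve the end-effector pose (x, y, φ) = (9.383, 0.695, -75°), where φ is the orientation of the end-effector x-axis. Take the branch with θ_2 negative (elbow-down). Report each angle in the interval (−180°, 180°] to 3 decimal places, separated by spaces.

wrist centre = target − a_3·(cos φ, sin φ) = (7.8301, 6.4906)
cos θ_2 = (103.4375−6²−5²)/(2·6·5) = 0.7073; θ_2 = -44.9850° (elbow-down)
β = atan2(6.4906,7.8301) = 39.6562°; ψ = atan2(-3.5346,9.5365) = -20.3368°
θ_1 = β − ψ = 59.9930°
θ_3 = φ − θ_1 − θ_2 = -90.0080° (wrapped to (-180°,180°])

59.993 -44.985 -90.008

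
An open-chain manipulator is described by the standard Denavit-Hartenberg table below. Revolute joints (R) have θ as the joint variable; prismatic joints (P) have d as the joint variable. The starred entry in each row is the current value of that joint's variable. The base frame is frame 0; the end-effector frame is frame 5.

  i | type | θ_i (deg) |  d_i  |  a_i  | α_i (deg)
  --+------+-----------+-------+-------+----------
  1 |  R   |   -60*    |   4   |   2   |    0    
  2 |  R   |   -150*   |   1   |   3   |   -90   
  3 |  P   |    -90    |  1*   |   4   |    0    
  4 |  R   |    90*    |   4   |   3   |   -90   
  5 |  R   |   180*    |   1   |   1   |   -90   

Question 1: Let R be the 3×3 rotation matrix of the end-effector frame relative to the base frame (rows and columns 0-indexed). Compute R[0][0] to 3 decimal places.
End-effector x-axis (col 0 of R) = (0.8660,-0.5000,-0.0000)
R[0][0] = 0.8660

0.866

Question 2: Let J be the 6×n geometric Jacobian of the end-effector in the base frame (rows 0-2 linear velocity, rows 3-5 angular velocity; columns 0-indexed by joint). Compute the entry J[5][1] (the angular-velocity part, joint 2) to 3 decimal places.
axis z_1 = (0.0000,0.0000,1.0000); lever o_n−o_1 = (-6.8301,-1.8301,4.0000)
cross product → J_v[:, 1] = (1.8301,-6.8301,0.0000)
J_ω[:, 1] = z_1
entry J[5][1] = 1.0000

1.000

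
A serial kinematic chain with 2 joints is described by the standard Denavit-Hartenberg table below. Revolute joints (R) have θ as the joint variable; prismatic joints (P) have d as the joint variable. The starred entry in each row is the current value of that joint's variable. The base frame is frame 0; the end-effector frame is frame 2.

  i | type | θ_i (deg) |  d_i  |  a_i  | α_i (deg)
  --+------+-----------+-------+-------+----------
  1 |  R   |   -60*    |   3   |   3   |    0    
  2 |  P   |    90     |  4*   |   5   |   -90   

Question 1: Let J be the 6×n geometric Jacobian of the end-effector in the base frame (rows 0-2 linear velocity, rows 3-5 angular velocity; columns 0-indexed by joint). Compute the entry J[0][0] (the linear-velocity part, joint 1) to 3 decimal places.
0.098

axis z_0 = ẑ; lever o_n−o_0 = (5.8301,-0.0981,7.0000)
cross product → J_v[:, 0] = (0.0981,5.8301,-0.0000)
J_ω[:, 0] = z_0
entry J[0][0] = 0.0981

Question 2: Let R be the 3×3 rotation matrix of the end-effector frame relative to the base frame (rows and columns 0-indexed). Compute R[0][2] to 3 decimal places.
End-effector z-axis (col 2 of R) = (-0.5000,0.8660,0.0000)
R[0][2] = -0.5000

-0.500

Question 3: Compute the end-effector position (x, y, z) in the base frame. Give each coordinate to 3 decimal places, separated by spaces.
after link 1: o_1 = (1.5000, -2.5981, 3.0000)
after link 2: o_2 = (5.8301, -0.0981, 7.0000)

5.830 -0.098 7.000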